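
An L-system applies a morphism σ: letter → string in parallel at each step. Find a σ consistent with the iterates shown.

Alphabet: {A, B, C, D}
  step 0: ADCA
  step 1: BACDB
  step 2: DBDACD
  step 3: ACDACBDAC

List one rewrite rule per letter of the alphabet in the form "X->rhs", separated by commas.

A->B, B->D, C->D, D->AC

  step 2 ⇒ step 3: DBDACD ⇒ AC·D·AC·B·D·AC
    A ↦ B
    B ↦ D
    C ↦ D
    D ↦ AC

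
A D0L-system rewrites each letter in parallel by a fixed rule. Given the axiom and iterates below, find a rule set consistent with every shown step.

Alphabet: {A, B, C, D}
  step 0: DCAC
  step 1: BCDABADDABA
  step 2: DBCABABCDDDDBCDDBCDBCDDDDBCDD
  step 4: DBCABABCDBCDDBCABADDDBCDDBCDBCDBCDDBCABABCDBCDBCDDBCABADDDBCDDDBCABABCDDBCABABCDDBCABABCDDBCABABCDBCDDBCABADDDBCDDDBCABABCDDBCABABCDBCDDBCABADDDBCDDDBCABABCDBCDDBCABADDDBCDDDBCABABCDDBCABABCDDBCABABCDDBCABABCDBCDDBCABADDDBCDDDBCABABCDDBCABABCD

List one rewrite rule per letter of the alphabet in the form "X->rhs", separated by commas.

A->DD, B->DBC, C->ABA, D->BCD

  step 1 ⇒ step 2: BCDABADDABA ⇒ DBC·ABA·BCD·DD·DBC·DD·BCD·BCD·DD·DBC·DD
    A ↦ DD
    B ↦ DBC
    C ↦ ABA
    D ↦ BCD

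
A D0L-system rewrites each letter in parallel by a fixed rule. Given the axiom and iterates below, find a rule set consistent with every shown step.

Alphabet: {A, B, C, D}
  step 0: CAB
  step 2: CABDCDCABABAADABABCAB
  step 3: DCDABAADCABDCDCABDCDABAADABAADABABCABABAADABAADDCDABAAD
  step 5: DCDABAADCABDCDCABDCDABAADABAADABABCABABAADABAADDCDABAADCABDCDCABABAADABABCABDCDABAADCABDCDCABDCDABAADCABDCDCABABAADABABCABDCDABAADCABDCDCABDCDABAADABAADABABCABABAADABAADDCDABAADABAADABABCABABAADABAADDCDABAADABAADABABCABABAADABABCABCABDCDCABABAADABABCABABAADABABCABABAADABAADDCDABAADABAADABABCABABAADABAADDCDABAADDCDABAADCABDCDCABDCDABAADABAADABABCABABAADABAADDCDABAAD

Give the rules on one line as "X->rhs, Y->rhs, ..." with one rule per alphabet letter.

A->AB, B->AAD, C->DCD, D->CAB

  step 2 ⇒ step 3: CABDCDCABABAADABABCAB ⇒ DCD·AB·AAD·CAB·DCD·CAB·DCD·AB·AAD·AB·AAD·AB·AB·CAB·AB·AAD·AB·AAD·DCD·AB·AAD
    A ↦ AB
    B ↦ AAD
    C ↦ DCD
    D ↦ CAB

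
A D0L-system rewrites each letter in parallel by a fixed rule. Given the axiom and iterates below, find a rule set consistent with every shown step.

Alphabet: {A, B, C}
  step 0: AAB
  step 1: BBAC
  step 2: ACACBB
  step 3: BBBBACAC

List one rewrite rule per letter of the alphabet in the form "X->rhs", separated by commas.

  step 2 ⇒ step 3: ACACBB ⇒ B·B·B·B·AC·AC
    A ↦ B
    B ↦ AC
    C ↦ B

A->B, B->AC, C->B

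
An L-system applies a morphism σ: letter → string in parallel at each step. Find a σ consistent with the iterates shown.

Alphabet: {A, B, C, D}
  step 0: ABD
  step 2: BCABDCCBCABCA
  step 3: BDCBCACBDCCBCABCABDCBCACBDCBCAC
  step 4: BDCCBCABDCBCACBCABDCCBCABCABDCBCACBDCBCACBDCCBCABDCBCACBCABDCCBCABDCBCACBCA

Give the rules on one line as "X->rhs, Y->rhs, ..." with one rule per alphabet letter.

  step 3 ⇒ step 4: BDCBCACBDCCBCABCABDCBCACBDCBCAC ⇒ BDC·C·BCA·BDC·BCA·C·BCA·BDC·C·BCA·BCA·BDC·BCA·C·BDC·BCA·C·BDC·C·BCA·BDC·BCA·C·BCA·BDC·C·BCA·BDC·BCA·C·BCA
    A ↦ C
    B ↦ BDC
    C ↦ BCA
    D ↦ C

A->C, B->BDC, C->BCA, D->C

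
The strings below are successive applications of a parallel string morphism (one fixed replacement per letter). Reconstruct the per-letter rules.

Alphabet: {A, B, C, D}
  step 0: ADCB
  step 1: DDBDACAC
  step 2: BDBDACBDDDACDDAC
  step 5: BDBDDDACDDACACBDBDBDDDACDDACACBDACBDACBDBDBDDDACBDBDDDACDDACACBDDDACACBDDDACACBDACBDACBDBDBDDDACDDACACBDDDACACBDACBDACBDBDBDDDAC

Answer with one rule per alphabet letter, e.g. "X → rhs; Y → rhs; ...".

  step 1 ⇒ step 2: DDBDACAC ⇒ BD·BD·AC·BD·DD·AC·DD·AC
    A ↦ DD
    B ↦ AC
    C ↦ AC
    D ↦ BD

A->DD, B->AC, C->AC, D->BD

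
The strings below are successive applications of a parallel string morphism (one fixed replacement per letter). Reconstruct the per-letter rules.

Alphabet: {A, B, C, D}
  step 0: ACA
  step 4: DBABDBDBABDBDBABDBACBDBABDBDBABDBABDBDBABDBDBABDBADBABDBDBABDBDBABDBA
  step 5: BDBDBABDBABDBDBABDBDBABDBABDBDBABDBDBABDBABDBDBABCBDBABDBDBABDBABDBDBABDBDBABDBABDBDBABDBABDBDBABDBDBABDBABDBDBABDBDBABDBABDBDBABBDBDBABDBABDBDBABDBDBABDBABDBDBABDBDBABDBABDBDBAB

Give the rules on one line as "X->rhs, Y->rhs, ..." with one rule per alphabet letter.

  step 4 ⇒ step 5: DBABDBDBABDBDBABDBACBDBABDBDBABDBABDBDBABDBDBABDBADBABDBDBABDBDBABDBA ⇒ BDB·DBA·B·DBA·BDB·DBA·BDB·DBA·B·DBA·BDB·DBA·BDB·DBA·B·DBA·BDB·DBA·B·CB·DBA·BDB·DBA·B·DBA·BDB·DBA·BDB·DBA·B·DBA·BDB·DBA·B·DBA·BDB·DBA·BDB·DBA·B·DBA·BDB·DBA·BDB·DBA·B·DBA·BDB·DBA·B·BDB·DBA·B·DBA·BDB·DBA·BDB·DBA·B·DBA·BDB·DBA·BDB·DBA·B·DBA·BDB·DBA·B
    A ↦ B
    B ↦ DBA
    C ↦ CB
    D ↦ BDB

A->B, B->DBA, C->CB, D->BDB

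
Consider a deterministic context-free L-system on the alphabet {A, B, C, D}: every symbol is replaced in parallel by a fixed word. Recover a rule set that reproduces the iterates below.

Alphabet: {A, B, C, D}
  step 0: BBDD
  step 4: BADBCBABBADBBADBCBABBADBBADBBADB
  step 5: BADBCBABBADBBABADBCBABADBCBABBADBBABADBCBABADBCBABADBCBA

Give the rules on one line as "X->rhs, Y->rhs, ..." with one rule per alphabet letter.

A->DB, B->BA, C->B, D->C

  step 4 ⇒ step 5: BADBCBABBADBBADBCBABBADBBADBBADB ⇒ BA·DB·C·BA·B·BA·DB·BA·BA·DB·C·BA·BA·DB·C·BA·B·BA·DB·BA·BA·DB·C·BA·BA·DB·C·BA·BA·DB·C·BA
    A ↦ DB
    B ↦ BA
    C ↦ B
    D ↦ C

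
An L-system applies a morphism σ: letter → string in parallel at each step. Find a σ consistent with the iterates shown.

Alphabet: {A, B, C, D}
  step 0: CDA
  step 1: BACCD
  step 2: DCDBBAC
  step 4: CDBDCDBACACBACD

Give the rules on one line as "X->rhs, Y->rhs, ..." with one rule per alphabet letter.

  step 1 ⇒ step 2: BACCD ⇒ D·CD·B·B·AC
    A ↦ CD
    B ↦ D
    C ↦ B
    D ↦ AC

A->CD, B->D, C->B, D->AC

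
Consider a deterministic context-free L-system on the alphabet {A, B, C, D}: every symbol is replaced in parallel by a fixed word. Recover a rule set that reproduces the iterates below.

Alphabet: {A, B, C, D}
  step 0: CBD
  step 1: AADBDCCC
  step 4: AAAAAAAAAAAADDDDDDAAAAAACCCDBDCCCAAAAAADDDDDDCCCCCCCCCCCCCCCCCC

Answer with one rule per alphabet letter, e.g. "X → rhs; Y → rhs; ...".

A->D, B->DBD, C->AA, D->CCC

  step 0 ⇒ step 1: CBD ⇒ AA·DBD·CCC
    B ↦ DBD
    C ↦ AA
    D ↦ CCC
    A ↦ D  (constrained at step 1)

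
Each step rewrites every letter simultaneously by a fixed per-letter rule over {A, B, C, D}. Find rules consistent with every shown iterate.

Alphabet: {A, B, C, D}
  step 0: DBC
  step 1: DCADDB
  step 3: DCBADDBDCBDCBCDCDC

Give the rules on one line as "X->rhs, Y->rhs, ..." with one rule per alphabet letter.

A->C, B->ADD, C->B, D->DC

  step 0 ⇒ step 1: DBC ⇒ DC·ADD·B
    B ↦ ADD
    C ↦ B
    D ↦ DC
    A ↦ C  (constrained at step 1)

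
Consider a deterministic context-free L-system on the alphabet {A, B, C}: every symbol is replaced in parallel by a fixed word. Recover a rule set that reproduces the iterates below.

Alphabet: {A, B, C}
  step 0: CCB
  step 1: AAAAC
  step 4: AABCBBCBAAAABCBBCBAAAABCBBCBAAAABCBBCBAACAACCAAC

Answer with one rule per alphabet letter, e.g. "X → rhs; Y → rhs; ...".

  step 0 ⇒ step 1: CCB ⇒ AA·AA·C
    B ↦ C
    C ↦ AA
    A ↦ BCB  (constrained at step 1)

A->BCB, B->C, C->AA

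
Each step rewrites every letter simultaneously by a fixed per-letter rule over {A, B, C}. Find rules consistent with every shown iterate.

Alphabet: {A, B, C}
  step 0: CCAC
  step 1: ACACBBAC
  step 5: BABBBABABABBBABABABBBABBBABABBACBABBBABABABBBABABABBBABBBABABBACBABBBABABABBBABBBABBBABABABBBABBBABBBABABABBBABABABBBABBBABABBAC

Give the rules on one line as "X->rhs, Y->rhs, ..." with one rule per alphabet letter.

A->BB, B->BA, C->AC

  step 0 ⇒ step 1: CCAC ⇒ AC·AC·BB·AC
    A ↦ BB
    C ↦ AC
    B ↦ BA  (constrained at step 1)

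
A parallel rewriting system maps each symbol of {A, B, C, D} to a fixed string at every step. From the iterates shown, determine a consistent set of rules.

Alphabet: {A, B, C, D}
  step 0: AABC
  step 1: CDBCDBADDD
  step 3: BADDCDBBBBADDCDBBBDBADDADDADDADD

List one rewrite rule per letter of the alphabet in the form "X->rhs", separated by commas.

  step 0 ⇒ step 1: AABC ⇒ CDB·CDB·ADD·D
    A ↦ CDB
    B ↦ ADD
    C ↦ D
    D ↦ B  (constrained at step 1)

A->CDB, B->ADD, C->D, D->B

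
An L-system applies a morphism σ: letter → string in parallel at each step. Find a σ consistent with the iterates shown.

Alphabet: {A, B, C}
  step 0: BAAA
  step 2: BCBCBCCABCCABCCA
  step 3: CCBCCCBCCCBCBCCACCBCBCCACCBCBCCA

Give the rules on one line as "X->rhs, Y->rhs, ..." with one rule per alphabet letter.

  step 2 ⇒ step 3: BCBCBCCABCCABCCA ⇒ CC·BC·CC·BC·CC·BC·BC·CA·CC·BC·BC·CA·CC·BC·BC·CA
    A ↦ CA
    B ↦ CC
    C ↦ BC

A->CA, B->CC, C->BC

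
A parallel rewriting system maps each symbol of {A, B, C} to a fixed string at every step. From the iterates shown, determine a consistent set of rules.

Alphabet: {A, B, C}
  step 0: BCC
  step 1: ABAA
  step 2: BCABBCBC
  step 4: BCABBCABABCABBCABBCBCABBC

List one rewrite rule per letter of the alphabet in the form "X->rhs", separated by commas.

A->BC, B->AB, C->A

  step 1 ⇒ step 2: ABAA ⇒ BC·AB·BC·BC
    A ↦ BC
    B ↦ AB
  step 0 ⇒ step 1: BCC ⇒ AB·A·A
    C ↦ A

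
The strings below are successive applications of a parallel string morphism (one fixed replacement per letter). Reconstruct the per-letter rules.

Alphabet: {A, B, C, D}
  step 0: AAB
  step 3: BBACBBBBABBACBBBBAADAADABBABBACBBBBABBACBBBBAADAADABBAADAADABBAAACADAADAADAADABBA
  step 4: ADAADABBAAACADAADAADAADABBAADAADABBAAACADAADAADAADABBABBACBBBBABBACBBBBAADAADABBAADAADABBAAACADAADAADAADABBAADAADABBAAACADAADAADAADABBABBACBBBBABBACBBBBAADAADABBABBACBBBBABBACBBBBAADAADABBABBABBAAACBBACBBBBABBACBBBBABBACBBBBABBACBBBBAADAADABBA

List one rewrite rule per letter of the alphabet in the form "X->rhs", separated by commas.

A->BBA, B->ADA, C->AAC, D->CBB

  step 3 ⇒ step 4: BBACBBBBABBACBBBBAADAADABBABBACBBBBABBACBBBBAADAADABBAADAADABBAAACADAADAADAADABBA ⇒ ADA·ADA·BBA·AAC·ADA·ADA·ADA·ADA·BBA·ADA·ADA·BBA·AAC·ADA·ADA·ADA·ADA·BBA·BBA·CBB·BBA·BBA·CBB·BBA·ADA·ADA·BBA·ADA·ADA·BBA·AAC·ADA·ADA·ADA·ADA·BBA·ADA·ADA·BBA·AAC·ADA·ADA·ADA·ADA·BBA·BBA·CBB·BBA·BBA·CBB·BBA·ADA·ADA·BBA·BBA·CBB·BBA·BBA·CBB·BBA·ADA·ADA·BBA·BBA·BBA·AAC·BBA·CBB·BBA·BBA·CBB·BBA·BBA·CBB·BBA·BBA·CBB·BBA·ADA·ADA·BBA
    A ↦ BBA
    B ↦ ADA
    C ↦ AAC
    D ↦ CBB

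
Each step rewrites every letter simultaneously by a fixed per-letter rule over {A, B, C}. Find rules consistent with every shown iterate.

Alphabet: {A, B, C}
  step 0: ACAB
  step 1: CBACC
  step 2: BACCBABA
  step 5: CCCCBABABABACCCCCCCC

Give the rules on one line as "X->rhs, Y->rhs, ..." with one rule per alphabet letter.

  step 1 ⇒ step 2: CBACC ⇒ BA·C·C·BA·BA
    A ↦ C
    B ↦ C
    C ↦ BA

A->C, B->C, C->BA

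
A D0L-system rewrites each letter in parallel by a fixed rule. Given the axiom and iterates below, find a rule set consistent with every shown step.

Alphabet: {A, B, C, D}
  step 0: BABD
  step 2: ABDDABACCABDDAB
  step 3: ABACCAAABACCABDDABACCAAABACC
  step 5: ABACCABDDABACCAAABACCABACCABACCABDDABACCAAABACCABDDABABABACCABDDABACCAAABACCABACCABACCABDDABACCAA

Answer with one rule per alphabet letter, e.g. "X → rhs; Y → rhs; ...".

  step 2 ⇒ step 3: ABDDABACCABDDAB ⇒ AB·ACC·A·A·AB·ACC·AB·D·D·AB·ACC·A·A·AB·ACC
    A ↦ AB
    B ↦ ACC
    C ↦ D
    D ↦ A

A->AB, B->ACC, C->D, D->A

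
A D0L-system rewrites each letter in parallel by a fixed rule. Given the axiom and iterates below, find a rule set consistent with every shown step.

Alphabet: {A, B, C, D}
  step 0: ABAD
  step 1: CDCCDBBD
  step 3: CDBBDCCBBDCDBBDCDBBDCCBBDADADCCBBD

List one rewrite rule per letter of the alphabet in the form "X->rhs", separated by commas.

  step 0 ⇒ step 1: ABAD ⇒ CD·C·CD·BBD
    A ↦ CD
    B ↦ C
    D ↦ BBD
    C ↦ AD  (constrained at step 1)

A->CD, B->C, C->AD, D->BBD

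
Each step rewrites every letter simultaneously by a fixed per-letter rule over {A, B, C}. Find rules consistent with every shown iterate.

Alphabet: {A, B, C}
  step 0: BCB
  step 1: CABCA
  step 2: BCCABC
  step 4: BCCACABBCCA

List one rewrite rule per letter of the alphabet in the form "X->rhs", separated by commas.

  step 1 ⇒ step 2: CABCA ⇒ B·C·CA·B·C
    A ↦ C
    B ↦ CA
    C ↦ B

A->C, B->CA, C->B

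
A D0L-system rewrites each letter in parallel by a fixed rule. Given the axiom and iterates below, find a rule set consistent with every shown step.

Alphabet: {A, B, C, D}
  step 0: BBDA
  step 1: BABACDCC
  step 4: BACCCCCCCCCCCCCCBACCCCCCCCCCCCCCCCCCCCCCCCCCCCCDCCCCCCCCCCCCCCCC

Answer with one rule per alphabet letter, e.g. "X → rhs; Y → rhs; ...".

A->CC, B->BA, C->CC, D->CD

  step 0 ⇒ step 1: BBDA ⇒ BA·BA·CD·CC
    A ↦ CC
    B ↦ BA
    D ↦ CD
    C ↦ CC  (constrained at step 1)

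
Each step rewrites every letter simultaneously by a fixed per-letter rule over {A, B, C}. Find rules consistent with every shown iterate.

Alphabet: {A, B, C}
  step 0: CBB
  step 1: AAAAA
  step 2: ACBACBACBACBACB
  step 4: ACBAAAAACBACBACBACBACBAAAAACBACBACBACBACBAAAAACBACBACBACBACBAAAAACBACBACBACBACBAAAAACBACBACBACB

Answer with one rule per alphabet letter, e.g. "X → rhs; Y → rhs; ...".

  step 1 ⇒ step 2: AAAAA ⇒ ACB·ACB·ACB·ACB·ACB
    A ↦ ACB
  step 0 ⇒ step 1: CBB ⇒ AAA·A·A
    B ↦ A
  step 0 ⇒ step 1: CBB ⇒ AAA·A·A
    C ↦ AAA

A->ACB, B->A, C->AAA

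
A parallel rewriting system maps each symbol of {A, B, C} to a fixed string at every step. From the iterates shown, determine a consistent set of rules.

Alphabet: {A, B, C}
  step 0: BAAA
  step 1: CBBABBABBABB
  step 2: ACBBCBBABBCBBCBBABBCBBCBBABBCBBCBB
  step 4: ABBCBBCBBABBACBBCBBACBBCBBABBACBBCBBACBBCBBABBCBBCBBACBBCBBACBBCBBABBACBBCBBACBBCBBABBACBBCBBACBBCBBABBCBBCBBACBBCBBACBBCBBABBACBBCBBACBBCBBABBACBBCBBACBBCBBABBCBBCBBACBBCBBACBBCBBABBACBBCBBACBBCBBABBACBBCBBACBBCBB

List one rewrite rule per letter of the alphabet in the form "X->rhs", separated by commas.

  step 1 ⇒ step 2: CBBABBABBABB ⇒ A·CBB·CBB·ABB·CBB·CBB·ABB·CBB·CBB·ABB·CBB·CBB
    A ↦ ABB
    B ↦ CBB
    C ↦ A

A->ABB, B->CBB, C->A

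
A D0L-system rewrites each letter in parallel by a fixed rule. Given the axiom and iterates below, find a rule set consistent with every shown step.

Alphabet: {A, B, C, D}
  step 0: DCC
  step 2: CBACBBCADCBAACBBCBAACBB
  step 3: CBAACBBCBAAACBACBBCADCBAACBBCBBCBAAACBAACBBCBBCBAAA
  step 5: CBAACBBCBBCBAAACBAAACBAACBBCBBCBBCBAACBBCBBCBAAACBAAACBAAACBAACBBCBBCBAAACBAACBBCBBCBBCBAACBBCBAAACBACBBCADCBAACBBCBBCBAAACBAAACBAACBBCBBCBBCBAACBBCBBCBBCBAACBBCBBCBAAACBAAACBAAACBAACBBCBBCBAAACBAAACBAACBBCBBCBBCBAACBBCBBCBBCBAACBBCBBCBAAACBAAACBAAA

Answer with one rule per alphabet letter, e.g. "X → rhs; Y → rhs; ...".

  step 2 ⇒ step 3: CBACBBCADCBAACBBCBAACBB ⇒ CBA·A·CBB·CBA·A·A·CBA·CBB·CAD·CBA·A·CBB·CBB·CBA·A·A·CBA·A·CBB·CBB·CBA·A·A
    A ↦ CBB
    B ↦ A
    C ↦ CBA
    D ↦ CAD

A->CBB, B->A, C->CBA, D->CAD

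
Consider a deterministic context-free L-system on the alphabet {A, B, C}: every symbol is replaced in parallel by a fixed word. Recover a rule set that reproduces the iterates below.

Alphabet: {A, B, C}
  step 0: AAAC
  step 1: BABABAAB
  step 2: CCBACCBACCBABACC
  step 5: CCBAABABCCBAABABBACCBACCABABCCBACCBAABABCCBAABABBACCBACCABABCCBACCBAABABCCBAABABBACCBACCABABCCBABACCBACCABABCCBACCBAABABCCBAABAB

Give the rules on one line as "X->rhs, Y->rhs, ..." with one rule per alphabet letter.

A->BA, B->CC, C->AB

  step 1 ⇒ step 2: BABABAAB ⇒ CC·BA·CC·BA·CC·BA·BA·CC
    A ↦ BA
    B ↦ CC
  step 0 ⇒ step 1: AAAC ⇒ BA·BA·BA·AB
    C ↦ AB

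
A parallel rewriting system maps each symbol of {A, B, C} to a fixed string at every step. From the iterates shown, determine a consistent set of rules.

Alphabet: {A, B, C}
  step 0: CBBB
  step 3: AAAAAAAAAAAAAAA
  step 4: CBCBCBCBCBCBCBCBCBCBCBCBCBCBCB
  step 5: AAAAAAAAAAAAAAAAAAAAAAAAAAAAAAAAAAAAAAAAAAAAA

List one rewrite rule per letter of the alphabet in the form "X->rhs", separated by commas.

  step 4 ⇒ step 5: CBCBCBCBCBCBCBCBCBCBCBCBCBCBCB ⇒ AA·A·AA·A·AA·A·AA·A·AA·A·AA·A·AA·A·AA·A·AA·A·AA·A·AA·A·AA·A·AA·A·AA·A·AA·A
    B ↦ A
    C ↦ AA
  step 3 ⇒ step 4: AAAAAAAAAAAAAAA ⇒ CB·CB·CB·CB·CB·CB·CB·CB·CB·CB·CB·CB·CB·CB·CB
    A ↦ CB

A->CB, B->A, C->AA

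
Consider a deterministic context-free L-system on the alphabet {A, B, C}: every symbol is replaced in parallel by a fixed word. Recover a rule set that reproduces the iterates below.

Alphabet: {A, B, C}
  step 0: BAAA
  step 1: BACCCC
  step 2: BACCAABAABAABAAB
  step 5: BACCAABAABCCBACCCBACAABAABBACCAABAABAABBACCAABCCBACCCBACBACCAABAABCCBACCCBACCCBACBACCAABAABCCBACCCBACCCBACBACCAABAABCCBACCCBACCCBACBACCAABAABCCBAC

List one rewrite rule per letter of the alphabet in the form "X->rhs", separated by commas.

  step 1 ⇒ step 2: BACCCC ⇒ BAC·C·AAB·AAB·AAB·AAB
    A ↦ C
    B ↦ BAC
    C ↦ AAB

A->C, B->BAC, C->AAB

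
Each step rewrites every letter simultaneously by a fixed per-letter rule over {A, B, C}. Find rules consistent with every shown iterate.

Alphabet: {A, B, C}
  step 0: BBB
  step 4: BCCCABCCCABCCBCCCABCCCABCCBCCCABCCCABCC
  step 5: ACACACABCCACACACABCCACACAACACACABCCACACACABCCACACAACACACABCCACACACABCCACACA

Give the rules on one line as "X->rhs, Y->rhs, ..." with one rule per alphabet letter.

A->BCC, B->A, C->CA

  step 4 ⇒ step 5: BCCCABCCCABCCBCCCABCCCABCCBCCCABCCCABCC ⇒ A·CA·CA·CA·BCC·A·CA·CA·CA·BCC·A·CA·CA·A·CA·CA·CA·BCC·A·CA·CA·CA·BCC·A·CA·CA·A·CA·CA·CA·BCC·A·CA·CA·CA·BCC·A·CA·CA
    A ↦ BCC
    B ↦ A
    C ↦ CA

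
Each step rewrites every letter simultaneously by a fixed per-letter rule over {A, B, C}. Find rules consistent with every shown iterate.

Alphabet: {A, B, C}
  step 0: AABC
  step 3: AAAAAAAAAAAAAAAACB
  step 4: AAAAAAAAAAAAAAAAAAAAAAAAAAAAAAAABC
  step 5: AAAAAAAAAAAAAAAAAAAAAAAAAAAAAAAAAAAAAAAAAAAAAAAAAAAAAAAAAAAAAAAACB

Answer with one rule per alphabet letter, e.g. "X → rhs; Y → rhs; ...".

  step 4 ⇒ step 5: AAAAAAAAAAAAAAAAAAAAAAAAAAAAAAAABC ⇒ AA·AA·AA·AA·AA·AA·AA·AA·AA·AA·AA·AA·AA·AA·AA·AA·AA·AA·AA·AA·AA·AA·AA·AA·AA·AA·AA·AA·AA·AA·AA·AA·C·B
    A ↦ AA
    B ↦ C
    C ↦ B

A->AA, B->C, C->B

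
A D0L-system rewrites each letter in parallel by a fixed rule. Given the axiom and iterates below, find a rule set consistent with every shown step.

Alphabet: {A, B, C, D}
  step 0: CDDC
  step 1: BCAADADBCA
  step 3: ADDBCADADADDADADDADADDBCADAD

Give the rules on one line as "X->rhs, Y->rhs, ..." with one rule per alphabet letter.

A->D, B->D, C->BCA, D->AD

  step 0 ⇒ step 1: CDDC ⇒ BCA·AD·AD·BCA
    C ↦ BCA
    D ↦ AD
    A ↦ D  (constrained at step 1)
    B ↦ D  (constrained at step 1)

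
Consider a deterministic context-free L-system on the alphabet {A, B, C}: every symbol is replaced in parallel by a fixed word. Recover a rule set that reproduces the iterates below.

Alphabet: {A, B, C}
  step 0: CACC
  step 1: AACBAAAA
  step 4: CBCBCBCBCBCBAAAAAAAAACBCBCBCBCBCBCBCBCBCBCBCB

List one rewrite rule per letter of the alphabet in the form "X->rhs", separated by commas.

  step 0 ⇒ step 1: CACC ⇒ AA·CB·AA·AA
    A ↦ CB
    C ↦ AA
    B ↦ A  (constrained at step 1)

A->CB, B->A, C->AA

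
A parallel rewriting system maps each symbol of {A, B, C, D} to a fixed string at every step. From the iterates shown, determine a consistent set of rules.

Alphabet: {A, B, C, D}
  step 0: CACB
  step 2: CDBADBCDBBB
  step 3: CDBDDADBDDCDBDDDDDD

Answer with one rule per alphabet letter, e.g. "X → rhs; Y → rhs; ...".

A->AD, B->DD, C->CD, D->B

  step 2 ⇒ step 3: CDBADBCDBBB ⇒ CD·B·DD·AD·B·DD·CD·B·DD·DD·DD
    A ↦ AD
    B ↦ DD
    C ↦ CD
    D ↦ B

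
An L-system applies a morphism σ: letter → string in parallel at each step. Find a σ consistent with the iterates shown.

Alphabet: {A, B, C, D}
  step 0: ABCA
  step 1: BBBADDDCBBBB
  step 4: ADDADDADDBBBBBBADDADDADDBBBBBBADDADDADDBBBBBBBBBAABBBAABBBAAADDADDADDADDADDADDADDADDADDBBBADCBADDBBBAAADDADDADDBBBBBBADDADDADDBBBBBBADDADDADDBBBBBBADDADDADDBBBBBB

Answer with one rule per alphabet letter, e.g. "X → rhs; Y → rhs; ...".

A->BBB, B->ADD, C->DCB, D->A

  step 0 ⇒ step 1: ABCA ⇒ BBB·ADD·DCB·BBB
    A ↦ BBB
    B ↦ ADD
    C ↦ DCB
    D ↦ A  (constrained at step 1)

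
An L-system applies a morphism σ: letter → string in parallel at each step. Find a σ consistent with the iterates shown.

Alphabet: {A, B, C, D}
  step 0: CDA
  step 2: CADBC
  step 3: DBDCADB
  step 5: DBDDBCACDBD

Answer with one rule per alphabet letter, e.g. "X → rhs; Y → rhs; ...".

  step 2 ⇒ step 3: CADBC ⇒ DB·D·C·A·DB
    A ↦ D
    B ↦ A
    C ↦ DB
    D ↦ C

A->D, B->A, C->DB, D->C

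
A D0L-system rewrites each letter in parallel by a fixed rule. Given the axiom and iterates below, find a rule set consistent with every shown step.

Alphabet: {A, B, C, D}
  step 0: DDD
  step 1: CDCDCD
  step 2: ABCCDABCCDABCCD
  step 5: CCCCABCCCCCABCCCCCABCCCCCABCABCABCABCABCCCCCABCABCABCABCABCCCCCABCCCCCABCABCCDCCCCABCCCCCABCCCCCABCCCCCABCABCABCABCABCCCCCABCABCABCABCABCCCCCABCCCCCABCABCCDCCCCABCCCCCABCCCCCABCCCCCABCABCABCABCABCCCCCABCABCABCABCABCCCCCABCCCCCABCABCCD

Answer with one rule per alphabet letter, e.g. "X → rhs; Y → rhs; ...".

  step 1 ⇒ step 2: CDCDCD ⇒ ABC·CD·ABC·CD·ABC·CD
    C ↦ ABC
    D ↦ CD
    A ↦ C  (constrained at step 2)
    B ↦ CCC  (constrained at step 2)

A->C, B->CCC, C->ABC, D->CD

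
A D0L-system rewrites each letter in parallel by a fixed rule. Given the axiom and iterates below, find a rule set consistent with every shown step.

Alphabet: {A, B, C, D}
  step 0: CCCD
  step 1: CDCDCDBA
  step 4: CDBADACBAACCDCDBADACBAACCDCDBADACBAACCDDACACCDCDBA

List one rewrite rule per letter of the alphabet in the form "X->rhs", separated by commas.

A->AC, B->D, C->CD, D->BA

  step 0 ⇒ step 1: CCCD ⇒ CD·CD·CD·BA
    C ↦ CD
    D ↦ BA
    A ↦ AC  (constrained at step 1)
    B ↦ D  (constrained at step 1)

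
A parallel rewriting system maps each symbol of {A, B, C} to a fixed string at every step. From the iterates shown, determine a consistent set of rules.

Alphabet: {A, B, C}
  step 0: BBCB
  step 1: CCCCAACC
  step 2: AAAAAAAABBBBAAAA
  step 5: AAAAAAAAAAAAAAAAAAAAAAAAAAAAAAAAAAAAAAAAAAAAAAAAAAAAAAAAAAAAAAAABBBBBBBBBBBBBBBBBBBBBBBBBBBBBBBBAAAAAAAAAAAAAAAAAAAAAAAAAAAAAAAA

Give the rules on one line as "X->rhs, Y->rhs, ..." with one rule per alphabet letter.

A->BB, B->CC, C->AA

  step 1 ⇒ step 2: CCCCAACC ⇒ AA·AA·AA·AA·BB·BB·AA·AA
    A ↦ BB
    C ↦ AA
  step 0 ⇒ step 1: BBCB ⇒ CC·CC·AA·CC
    B ↦ CC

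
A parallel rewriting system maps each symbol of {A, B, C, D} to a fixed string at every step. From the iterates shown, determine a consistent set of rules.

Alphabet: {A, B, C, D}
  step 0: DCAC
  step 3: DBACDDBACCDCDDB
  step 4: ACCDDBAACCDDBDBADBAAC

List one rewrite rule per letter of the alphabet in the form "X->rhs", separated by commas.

A->CD, B->C, C->DB, D->A

  step 3 ⇒ step 4: DBACDDBACCDCDDB ⇒ A·C·CD·DB·A·A·C·CD·DB·DB·A·DB·A·A·C
    A ↦ CD
    B ↦ C
    C ↦ DB
    D ↦ A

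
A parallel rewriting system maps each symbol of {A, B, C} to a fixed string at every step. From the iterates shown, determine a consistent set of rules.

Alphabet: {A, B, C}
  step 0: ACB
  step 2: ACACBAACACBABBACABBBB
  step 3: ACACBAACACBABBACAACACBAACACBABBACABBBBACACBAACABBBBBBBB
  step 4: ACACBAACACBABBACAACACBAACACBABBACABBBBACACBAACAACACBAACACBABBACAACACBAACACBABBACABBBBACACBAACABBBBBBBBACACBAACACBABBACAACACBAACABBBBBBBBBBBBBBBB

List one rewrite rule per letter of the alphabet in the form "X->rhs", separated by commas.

A->ACA, B->BB, C->CBA

  step 3 ⇒ step 4: ACACBAACACBABBACAACACBAACACBABBACABBBBACACBAACABBBBBBBB ⇒ ACA·CBA·ACA·CBA·BB·ACA·ACA·CBA·ACA·CBA·BB·ACA·BB·BB·ACA·CBA·ACA·ACA·CBA·ACA·CBA·BB·ACA·ACA·CBA·ACA·CBA·BB·ACA·BB·BB·ACA·CBA·ACA·BB·BB·BB·BB·ACA·CBA·ACA·CBA·BB·ACA·ACA·CBA·ACA·BB·BB·BB·BB·BB·BB·BB·BB
    A ↦ ACA
    B ↦ BB
    C ↦ CBA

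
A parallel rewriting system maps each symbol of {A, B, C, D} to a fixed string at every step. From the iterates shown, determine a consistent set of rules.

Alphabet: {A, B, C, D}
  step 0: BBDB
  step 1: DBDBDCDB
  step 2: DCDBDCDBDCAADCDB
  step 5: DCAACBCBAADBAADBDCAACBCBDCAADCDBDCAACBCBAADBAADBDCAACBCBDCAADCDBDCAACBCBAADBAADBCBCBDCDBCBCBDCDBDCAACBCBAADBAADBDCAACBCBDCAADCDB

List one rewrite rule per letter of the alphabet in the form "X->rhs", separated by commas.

  step 1 ⇒ step 2: DBDBDCDB ⇒ DC·DB·DC·DB·DC·AA·DC·DB
    B ↦ DB
    C ↦ AA
    D ↦ DC
    A ↦ CB  (constrained at step 2)

A->CB, B->DB, C->AA, D->DC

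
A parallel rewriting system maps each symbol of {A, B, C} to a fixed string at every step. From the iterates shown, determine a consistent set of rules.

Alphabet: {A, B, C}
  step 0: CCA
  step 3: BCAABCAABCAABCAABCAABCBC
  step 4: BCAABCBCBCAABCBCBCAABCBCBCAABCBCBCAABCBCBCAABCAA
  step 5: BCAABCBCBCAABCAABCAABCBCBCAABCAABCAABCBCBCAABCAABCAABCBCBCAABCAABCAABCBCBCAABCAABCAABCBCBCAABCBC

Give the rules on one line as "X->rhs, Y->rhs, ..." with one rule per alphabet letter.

  step 4 ⇒ step 5: BCAABCBCBCAABCBCBCAABCBCBCAABCBCBCAABCBCBCAABCAA ⇒ BC·AA·BC·BC·BC·AA·BC·AA·BC·AA·BC·BC·BC·AA·BC·AA·BC·AA·BC·BC·BC·AA·BC·AA·BC·AA·BC·BC·BC·AA·BC·AA·BC·AA·BC·BC·BC·AA·BC·AA·BC·AA·BC·BC·BC·AA·BC·BC
    A ↦ BC
    B ↦ BC
    C ↦ AA

A->BC, B->BC, C->AA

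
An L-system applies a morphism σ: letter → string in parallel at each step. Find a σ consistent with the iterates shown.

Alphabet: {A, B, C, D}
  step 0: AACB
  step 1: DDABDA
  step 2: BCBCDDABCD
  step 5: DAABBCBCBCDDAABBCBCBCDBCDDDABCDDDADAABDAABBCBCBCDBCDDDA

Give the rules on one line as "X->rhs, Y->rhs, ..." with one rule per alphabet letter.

  step 1 ⇒ step 2: DDABDA ⇒ BC·BC·D·DA·BC·D
    A ↦ D
    B ↦ DA
    D ↦ BC
  step 0 ⇒ step 1: AACB ⇒ D·D·AB·DA
    C ↦ AB

A->D, B->DA, C->AB, D->BC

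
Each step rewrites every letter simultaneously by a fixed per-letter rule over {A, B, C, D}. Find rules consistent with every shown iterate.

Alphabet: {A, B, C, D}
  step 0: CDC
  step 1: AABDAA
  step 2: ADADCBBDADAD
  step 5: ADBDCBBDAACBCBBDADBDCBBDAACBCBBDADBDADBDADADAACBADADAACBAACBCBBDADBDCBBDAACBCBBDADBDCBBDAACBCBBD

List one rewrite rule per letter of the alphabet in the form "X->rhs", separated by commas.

  step 1 ⇒ step 2: AABDAA ⇒ AD·AD·CB·BD·AD·AD
    A ↦ AD
    B ↦ CB
    D ↦ BD
  step 0 ⇒ step 1: CDC ⇒ AA·BD·AA
    C ↦ AA

A->AD, B->CB, C->AA, D->BD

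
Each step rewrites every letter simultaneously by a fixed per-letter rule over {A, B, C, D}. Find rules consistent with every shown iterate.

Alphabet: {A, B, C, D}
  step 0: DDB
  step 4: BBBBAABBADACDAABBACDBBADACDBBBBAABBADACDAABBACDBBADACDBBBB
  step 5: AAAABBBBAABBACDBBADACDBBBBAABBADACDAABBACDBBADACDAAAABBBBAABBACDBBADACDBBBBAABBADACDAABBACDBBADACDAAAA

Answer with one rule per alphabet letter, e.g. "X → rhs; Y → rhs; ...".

  step 4 ⇒ step 5: BBBBAABBADACDAABBACDBBADACDBBBBAABBADACDAABBACDBBADACDBBBB ⇒ A·A·A·A·BB·BB·A·A·BB·ACD·BB·AD·ACD·BB·BB·A·A·BB·AD·ACD·A·A·BB·ACD·BB·AD·ACD·A·A·A·A·BB·BB·A·A·BB·ACD·BB·AD·ACD·BB·BB·A·A·BB·AD·ACD·A·A·BB·ACD·BB·AD·ACD·A·A·A·A
    A ↦ BB
    B ↦ A
    C ↦ AD
    D ↦ ACD

A->BB, B->A, C->AD, D->ACD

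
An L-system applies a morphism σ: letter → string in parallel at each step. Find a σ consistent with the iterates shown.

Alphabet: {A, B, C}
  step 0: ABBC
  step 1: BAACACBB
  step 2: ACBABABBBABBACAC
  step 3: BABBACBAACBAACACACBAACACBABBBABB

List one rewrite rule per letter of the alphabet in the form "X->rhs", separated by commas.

A->BA, B->AC, C->BB

  step 2 ⇒ step 3: ACBABABBBABBACAC ⇒ BA·BB·AC·BA·AC·BA·AC·AC·AC·BA·AC·AC·BA·BB·BA·BB
    A ↦ BA
    B ↦ AC
    C ↦ BB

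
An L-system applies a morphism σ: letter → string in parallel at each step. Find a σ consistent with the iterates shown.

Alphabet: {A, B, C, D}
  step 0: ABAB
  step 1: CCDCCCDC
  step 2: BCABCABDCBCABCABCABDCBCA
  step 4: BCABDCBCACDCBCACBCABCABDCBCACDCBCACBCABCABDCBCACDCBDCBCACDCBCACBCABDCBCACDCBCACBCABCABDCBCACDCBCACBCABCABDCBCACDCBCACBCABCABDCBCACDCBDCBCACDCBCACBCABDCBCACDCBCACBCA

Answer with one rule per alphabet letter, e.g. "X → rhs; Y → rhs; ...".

A->C, B->CDC, C->BCA, D->BDC

  step 1 ⇒ step 2: CCDCCCDC ⇒ BCA·BCA·BDC·BCA·BCA·BCA·BDC·BCA
    C ↦ BCA
    D ↦ BDC
  step 0 ⇒ step 1: ABAB ⇒ C·CDC·C·CDC
    A ↦ C
  step 0 ⇒ step 1: ABAB ⇒ C·CDC·C·CDC
    B ↦ CDC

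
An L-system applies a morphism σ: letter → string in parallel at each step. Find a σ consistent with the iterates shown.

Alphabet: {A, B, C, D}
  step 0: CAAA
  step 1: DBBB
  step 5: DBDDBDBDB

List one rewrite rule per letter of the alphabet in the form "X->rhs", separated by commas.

A->B, B->C, C->D, D->CA

  step 0 ⇒ step 1: CAAA ⇒ D·B·B·B
    A ↦ B
    C ↦ D
    B ↦ C  (constrained at step 1)
    D ↦ CA  (constrained at step 1)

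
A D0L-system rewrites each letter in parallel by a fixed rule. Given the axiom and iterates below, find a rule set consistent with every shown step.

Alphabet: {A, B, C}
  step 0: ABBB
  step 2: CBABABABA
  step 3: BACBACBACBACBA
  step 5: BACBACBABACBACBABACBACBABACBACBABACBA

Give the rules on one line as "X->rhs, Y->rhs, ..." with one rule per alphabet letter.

A->BA, B->C, C->BA

  step 2 ⇒ step 3: CBABABABA ⇒ BA·C·BA·C·BA·C·BA·C·BA
    A ↦ BA
    B ↦ C
    C ↦ BA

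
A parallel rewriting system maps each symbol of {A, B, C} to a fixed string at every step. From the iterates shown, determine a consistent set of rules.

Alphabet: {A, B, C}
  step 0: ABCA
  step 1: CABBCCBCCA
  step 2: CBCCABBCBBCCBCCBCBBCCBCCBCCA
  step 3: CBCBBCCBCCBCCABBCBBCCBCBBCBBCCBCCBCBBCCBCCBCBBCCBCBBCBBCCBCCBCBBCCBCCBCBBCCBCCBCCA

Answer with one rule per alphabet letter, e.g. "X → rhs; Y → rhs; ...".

  step 2 ⇒ step 3: CBCCABBCBBCCBCCBCBBCCBCCBCCA ⇒ CBC·BBC·CBC·CBC·CA·BBC·BBC·CBC·BBC·BBC·CBC·CBC·BBC·CBC·CBC·BBC·CBC·BBC·BBC·CBC·CBC·BBC·CBC·CBC·BBC·CBC·CBC·CA
    A ↦ CA
    B ↦ BBC
    C ↦ CBC

A->CA, B->BBC, C->CBC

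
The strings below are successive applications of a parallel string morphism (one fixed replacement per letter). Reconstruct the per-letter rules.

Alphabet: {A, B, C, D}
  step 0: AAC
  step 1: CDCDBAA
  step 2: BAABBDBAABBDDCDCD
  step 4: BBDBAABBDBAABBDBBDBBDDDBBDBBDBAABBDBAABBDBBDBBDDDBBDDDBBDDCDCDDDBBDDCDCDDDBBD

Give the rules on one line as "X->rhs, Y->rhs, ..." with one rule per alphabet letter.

  step 1 ⇒ step 2: CDCDBAA ⇒ BAA·BBD·BAA·BBD·D·CD·CD
    A ↦ CD
    B ↦ D
    C ↦ BAA
    D ↦ BBD

A->CD, B->D, C->BAA, D->BBD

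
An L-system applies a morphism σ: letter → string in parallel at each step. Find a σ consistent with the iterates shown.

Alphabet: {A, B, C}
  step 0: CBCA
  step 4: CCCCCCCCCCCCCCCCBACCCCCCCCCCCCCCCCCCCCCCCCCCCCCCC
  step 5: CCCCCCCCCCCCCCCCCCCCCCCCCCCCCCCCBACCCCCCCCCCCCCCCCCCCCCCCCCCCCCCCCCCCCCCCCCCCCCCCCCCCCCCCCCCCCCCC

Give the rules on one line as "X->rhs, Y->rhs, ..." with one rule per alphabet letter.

A->C, B->BA, C->CC

  step 4 ⇒ step 5: CCCCCCCCCCCCCCCCBACCCCCCCCCCCCCCCCCCCCCCCCCCCCCCC ⇒ CC·CC·CC·CC·CC·CC·CC·CC·CC·CC·CC·CC·CC·CC·CC·CC·BA·C·CC·CC·CC·CC·CC·CC·CC·CC·CC·CC·CC·CC·CC·CC·CC·CC·CC·CC·CC·CC·CC·CC·CC·CC·CC·CC·CC·CC·CC·CC·CC
    A ↦ C
    B ↦ BA
    C ↦ CC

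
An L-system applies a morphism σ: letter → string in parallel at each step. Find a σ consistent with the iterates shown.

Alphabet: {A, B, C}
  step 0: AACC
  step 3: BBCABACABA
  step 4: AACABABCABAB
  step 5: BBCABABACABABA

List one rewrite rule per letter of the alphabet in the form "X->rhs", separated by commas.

A->B, B->A, C->CA

  step 4 ⇒ step 5: AACABABCABAB ⇒ B·B·CA·B·A·B·A·CA·B·A·B·A
    A ↦ B
    B ↦ A
    C ↦ CA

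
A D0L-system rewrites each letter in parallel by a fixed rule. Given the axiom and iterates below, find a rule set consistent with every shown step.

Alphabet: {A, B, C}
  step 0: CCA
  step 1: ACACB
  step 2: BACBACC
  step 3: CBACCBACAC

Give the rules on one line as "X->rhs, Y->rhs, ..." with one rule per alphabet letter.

A->B, B->C, C->AC

  step 2 ⇒ step 3: BACBACC ⇒ C·B·AC·C·B·AC·AC
    A ↦ B
    B ↦ C
    C ↦ AC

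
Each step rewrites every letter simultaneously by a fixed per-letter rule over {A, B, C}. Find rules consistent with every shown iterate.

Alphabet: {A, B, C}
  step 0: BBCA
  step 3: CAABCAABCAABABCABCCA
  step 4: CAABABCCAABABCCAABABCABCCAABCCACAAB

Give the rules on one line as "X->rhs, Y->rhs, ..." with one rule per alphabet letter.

  step 3 ⇒ step 4: CAABCAABCAABABCABCCA ⇒ CA·AB·AB·C·CA·AB·AB·C·CA·AB·AB·C·AB·C·CA·AB·C·CA·CA·AB
    A ↦ AB
    B ↦ C
    C ↦ CA

A->AB, B->C, C->CA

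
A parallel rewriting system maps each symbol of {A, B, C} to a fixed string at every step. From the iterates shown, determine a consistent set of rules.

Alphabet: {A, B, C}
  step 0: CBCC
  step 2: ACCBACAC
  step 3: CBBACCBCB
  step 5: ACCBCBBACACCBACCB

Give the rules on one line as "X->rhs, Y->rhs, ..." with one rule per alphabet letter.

  step 2 ⇒ step 3: ACCBACAC ⇒ C·B·B·AC·C·B·C·B
    A ↦ C
    B ↦ AC
    C ↦ B

A->C, B->AC, C->B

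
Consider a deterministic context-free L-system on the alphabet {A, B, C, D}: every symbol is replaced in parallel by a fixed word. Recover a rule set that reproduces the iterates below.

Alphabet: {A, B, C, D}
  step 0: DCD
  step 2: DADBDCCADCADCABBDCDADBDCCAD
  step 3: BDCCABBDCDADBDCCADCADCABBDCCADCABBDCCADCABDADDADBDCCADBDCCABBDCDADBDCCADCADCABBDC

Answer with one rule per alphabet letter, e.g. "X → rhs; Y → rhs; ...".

  step 2 ⇒ step 3: DADBDCCADCADCABBDCDADBDCCAD ⇒ BDC·CAB·BDC·DAD·BDC·CAD·CAD·CAB·BDC·CAD·CAB·BDC·CAD·CAB·DAD·DAD·BDC·CAD·BDC·CAB·BDC·DAD·BDC·CAD·CAD·CAB·BDC
    A ↦ CAB
    B ↦ DAD
    C ↦ CAD
    D ↦ BDC

A->CAB, B->DAD, C->CAD, D->BDC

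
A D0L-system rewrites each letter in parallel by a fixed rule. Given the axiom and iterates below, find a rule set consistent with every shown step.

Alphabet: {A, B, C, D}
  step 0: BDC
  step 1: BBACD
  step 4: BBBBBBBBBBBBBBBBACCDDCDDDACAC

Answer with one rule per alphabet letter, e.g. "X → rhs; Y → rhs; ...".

A->CD, B->BB, C->D, D->AC

  step 0 ⇒ step 1: BDC ⇒ BB·AC·D
    B ↦ BB
    C ↦ D
    D ↦ AC
    A ↦ CD  (constrained at step 1)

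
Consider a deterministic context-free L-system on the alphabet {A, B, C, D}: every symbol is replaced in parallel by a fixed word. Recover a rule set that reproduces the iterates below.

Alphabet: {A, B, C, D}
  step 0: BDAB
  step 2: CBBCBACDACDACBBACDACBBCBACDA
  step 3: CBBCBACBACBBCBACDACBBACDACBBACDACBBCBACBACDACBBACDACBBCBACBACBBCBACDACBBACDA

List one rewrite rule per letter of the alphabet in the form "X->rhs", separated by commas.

A->CDA, B->CBA, C->CBB, D->A

  step 2 ⇒ step 3: CBBCBACDACDACBBACDACBBCBACDA ⇒ CBB·CBA·CBA·CBB·CBA·CDA·CBB·A·CDA·CBB·A·CDA·CBB·CBA·CBA·CDA·CBB·A·CDA·CBB·CBA·CBA·CBB·CBA·CDA·CBB·A·CDA
    A ↦ CDA
    B ↦ CBA
    C ↦ CBB
    D ↦ A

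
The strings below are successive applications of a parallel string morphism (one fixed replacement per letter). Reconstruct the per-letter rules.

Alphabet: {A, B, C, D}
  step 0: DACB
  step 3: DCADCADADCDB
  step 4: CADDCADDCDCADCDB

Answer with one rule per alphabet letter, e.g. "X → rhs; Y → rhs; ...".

  step 3 ⇒ step 4: DCADCADADCDB ⇒ C·AD·D·C·AD·D·C·D·C·AD·C·DB
    A ↦ D
    B ↦ DB
    C ↦ AD
    D ↦ C

A->D, B->DB, C->AD, D->C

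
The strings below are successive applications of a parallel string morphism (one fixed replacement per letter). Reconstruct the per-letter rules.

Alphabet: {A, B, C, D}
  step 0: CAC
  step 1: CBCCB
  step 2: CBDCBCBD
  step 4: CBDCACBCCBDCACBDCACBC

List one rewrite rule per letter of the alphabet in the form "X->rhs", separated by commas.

A->C, B->D, C->CB, D->CA

  step 1 ⇒ step 2: CBCCB ⇒ CB·D·CB·CB·D
    B ↦ D
    C ↦ CB
  step 0 ⇒ step 1: CAC ⇒ CB·C·CB
    A ↦ C
    D ↦ CA  (constrained at step 2)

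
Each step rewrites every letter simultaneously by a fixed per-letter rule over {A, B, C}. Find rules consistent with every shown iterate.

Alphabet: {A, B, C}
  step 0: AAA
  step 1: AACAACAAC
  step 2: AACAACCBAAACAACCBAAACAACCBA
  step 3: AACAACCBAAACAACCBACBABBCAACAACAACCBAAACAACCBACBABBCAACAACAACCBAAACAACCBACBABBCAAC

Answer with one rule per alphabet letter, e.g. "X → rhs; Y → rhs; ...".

  step 2 ⇒ step 3: AACAACCBAAACAACCBAAACAACCBA ⇒ AAC·AAC·CBA·AAC·AAC·CBA·CBA·BBC·AAC·AAC·AAC·CBA·AAC·AAC·CBA·CBA·BBC·AAC·AAC·AAC·CBA·AAC·AAC·CBA·CBA·BBC·AAC
    A ↦ AAC
    B ↦ BBC
    C ↦ CBA

A->AAC, B->BBC, C->CBA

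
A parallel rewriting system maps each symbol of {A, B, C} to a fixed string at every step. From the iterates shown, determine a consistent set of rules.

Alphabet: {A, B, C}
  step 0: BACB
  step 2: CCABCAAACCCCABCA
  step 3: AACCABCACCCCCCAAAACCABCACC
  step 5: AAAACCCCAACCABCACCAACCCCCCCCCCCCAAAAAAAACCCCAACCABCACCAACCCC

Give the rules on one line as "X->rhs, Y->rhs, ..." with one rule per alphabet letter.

  step 2 ⇒ step 3: CCABCAAACCCCABCA ⇒ A·A·CC·ABC·A·CC·CC·CC·A·A·A·A·CC·ABC·A·CC
    A ↦ CC
    B ↦ ABC
    C ↦ A

A->CC, B->ABC, C->A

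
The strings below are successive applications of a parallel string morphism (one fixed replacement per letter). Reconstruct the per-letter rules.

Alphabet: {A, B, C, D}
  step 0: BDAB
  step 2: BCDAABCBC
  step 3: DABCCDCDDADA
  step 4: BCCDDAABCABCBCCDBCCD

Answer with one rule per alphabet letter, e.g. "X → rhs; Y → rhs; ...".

A->CD, B->D, C->A, D->BC

  step 3 ⇒ step 4: DABCCDCDDADA ⇒ BC·CD·D·A·A·BC·A·BC·BC·CD·BC·CD
    A ↦ CD
    B ↦ D
    C ↦ A
    D ↦ BC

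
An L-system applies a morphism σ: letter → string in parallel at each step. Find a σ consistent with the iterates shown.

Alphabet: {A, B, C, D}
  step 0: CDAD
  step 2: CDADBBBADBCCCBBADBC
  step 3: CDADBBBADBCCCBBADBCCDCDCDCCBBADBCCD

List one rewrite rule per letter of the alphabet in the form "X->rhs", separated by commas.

  step 2 ⇒ step 3: CDADBBBADBCCCBBADBC ⇒ CD·ADB·BB·ADB·C·C·C·BB·ADB·C·CD·CD·CD·C·C·BB·ADB·C·CD
    A ↦ BB
    B ↦ C
    C ↦ CD
    D ↦ ADB

A->BB, B->C, C->CD, D->ADB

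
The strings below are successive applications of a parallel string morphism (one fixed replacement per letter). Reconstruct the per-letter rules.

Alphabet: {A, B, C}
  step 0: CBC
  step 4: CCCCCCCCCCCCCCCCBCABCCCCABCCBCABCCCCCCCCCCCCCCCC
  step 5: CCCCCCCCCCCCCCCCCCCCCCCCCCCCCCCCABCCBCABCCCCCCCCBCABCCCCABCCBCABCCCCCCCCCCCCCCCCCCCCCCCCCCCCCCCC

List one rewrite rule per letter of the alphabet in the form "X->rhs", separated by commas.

  step 4 ⇒ step 5: CCCCCCCCCCCCCCCCBCABCCCCABCCBCABCCCCCCCCCCCCCCCC ⇒ CC·CC·CC·CC·CC·CC·CC·CC·CC·CC·CC·CC·CC·CC·CC·CC·AB·CC·BC·AB·CC·CC·CC·CC·BC·AB·CC·CC·AB·CC·BC·AB·CC·CC·CC·CC·CC·CC·CC·CC·CC·CC·CC·CC·CC·CC·CC·CC
    A ↦ BC
    B ↦ AB
    C ↦ CC

A->BC, B->AB, C->CC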